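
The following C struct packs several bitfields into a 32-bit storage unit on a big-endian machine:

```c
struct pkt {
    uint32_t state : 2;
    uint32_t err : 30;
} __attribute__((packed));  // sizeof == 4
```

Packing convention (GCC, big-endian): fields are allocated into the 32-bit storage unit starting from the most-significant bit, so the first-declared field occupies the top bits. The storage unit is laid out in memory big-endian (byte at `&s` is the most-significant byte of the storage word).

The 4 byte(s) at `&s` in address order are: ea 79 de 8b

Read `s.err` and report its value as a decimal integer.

712629899

[0]=0xea [1]=0x79 [2]=0xde [3]=0x8b (big-endian) → word 0xea79de8b
state:2 @ bit 30 → (0xea79de8b>>30)&0x3 = 0x3
err:30 @ bit 0 → (0xea79de8b>>0)&0x3fffffff = 0x2a79de8b  ←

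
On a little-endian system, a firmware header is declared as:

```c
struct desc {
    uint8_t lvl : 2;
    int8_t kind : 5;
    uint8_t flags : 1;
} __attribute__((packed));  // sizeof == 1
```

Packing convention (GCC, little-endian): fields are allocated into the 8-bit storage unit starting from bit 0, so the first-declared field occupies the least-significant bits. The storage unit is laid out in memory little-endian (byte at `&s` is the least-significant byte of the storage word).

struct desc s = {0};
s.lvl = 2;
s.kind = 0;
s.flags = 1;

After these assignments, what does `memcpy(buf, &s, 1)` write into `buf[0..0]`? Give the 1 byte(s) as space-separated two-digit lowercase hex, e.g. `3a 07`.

lvl:2 = 2 → 0x2 << 0 → word 0x02
kind:5 = 0 → 0x0 << 2 → word 0x02
flags:1 = 1 → 0x1 << 7 → word 0x82
word = 0x82 → little-endian bytes:
  [0]=0x82

82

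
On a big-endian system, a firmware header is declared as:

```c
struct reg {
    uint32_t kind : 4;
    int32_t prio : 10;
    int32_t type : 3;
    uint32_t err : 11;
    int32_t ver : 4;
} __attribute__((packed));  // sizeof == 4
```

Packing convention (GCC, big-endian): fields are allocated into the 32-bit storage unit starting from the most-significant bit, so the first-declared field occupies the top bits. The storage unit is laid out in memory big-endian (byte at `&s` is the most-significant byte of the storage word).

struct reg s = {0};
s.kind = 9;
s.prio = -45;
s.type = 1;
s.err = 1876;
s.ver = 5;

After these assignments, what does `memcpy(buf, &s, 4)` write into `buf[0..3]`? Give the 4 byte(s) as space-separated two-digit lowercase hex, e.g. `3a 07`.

[28+:4] kind=9 & 0xf = 0x9; word=0x90000000
[18+:10] prio=-45 & 0x3ff = 0x3d3; word=0x9f4c0000
[15+:3] type=1 & 0x7 = 0x1; word=0x9f4c8000
[4+:11] err=1876 & 0x7ff = 0x754; word=0x9f4cf540
[0+:4] ver=5 & 0xf = 0x5; word=0x9f4cf545
word = 0x9f4cf545 → big-endian bytes:
  [0]=0x9f  [1]=0x4c  [2]=0xf5  [3]=0x45

9f 4c f5 45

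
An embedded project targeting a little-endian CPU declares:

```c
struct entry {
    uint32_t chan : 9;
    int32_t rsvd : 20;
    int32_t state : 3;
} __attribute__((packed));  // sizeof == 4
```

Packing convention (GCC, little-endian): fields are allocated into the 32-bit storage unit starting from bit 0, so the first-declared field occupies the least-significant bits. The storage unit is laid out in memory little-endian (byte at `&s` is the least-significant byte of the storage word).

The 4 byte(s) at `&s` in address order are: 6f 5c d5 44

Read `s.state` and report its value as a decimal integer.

2

[0]=0x6f [1]=0x5c [2]=0xd5 [3]=0x44 (little-endian) → word 0x44d55c6f
chan:9 @ bit 0 → (0x44d55c6f>>0)&0x1ff = 0x6f
rsvd:20 @ bit 9 → (0x44d55c6f>>9)&0xfffff = 0x26aae
state:3 @ bit 29 → (0x44d55c6f>>29)&0x7 = 0x2  ←
state signed 3b, MSB=0: value = 2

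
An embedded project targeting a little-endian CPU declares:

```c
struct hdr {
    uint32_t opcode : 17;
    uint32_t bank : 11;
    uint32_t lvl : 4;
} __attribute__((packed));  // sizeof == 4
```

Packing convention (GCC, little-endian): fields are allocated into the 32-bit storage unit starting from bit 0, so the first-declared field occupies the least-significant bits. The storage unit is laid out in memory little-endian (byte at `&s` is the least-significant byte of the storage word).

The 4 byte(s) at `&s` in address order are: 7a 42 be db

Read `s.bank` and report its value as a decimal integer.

1503

[0]=0x7a [1]=0x42 [2]=0xbe [3]=0xdb (little-endian) → word 0xdbbe427a
opcode:17 @ bit 0 → (0xdbbe427a>>0)&0x1ffff = 0x427a
bank:11 @ bit 17 → (0xdbbe427a>>17)&0x7ff = 0x5df  ←
lvl:4 @ bit 28 → (0xdbbe427a>>28)&0xf = 0xd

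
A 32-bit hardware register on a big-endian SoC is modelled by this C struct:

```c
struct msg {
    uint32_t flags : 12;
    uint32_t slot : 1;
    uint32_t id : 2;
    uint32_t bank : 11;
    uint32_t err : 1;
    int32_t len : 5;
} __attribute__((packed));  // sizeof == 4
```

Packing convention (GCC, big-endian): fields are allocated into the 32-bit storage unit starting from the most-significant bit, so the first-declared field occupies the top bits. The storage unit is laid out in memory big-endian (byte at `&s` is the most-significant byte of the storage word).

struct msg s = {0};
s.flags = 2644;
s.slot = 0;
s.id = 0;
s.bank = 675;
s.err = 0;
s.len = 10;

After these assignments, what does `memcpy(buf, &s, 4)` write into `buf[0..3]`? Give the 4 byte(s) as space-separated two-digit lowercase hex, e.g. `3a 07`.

flags:12 = 2644 → 0xa54 << 20 → word 0xa5400000
slot:1 = 0 → 0x0 << 19 → word 0xa5400000
id:2 = 0 → 0x0 << 17 → word 0xa5400000
bank:11 = 675 → 0x2a3 << 6 → word 0xa540a8c0
err:1 = 0 → 0x0 << 5 → word 0xa540a8c0
len:5 = 10 → 0xa << 0 → word 0xa540a8ca
word = 0xa540a8ca → big-endian bytes:
  [0]=0xa5  [1]=0x40  [2]=0xa8  [3]=0xca

a5 40 a8 ca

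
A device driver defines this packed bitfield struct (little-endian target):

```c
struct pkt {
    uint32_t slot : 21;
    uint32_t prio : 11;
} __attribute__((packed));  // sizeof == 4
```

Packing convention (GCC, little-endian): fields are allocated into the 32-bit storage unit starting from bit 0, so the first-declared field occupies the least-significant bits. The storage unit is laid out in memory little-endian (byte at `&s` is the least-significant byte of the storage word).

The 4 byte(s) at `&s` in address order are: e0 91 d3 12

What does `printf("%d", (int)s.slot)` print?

1282528

[0]=0xe0 [1]=0x91 [2]=0xd3 [3]=0x12 (little-endian) → word 0x12d391e0
slot:21 @ bit 0 → (0x12d391e0>>0)&0x1fffff = 0x1391e0  ←
prio:11 @ bit 21 → (0x12d391e0>>21)&0x7ff = 0x96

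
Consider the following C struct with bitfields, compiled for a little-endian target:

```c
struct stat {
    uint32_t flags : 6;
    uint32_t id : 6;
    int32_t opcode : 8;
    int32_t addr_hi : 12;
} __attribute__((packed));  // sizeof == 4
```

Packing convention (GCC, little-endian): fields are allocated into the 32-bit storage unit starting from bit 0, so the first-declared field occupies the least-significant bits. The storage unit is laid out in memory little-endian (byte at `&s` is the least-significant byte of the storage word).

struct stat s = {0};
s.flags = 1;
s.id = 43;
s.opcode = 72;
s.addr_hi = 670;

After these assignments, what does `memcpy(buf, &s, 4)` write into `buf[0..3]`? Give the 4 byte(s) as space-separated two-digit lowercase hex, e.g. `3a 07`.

c1 8a e4 29

[0+:6] flags=1 & 0x3f = 0x1; word=0x00000001
[6+:6] id=43 & 0x3f = 0x2b; word=0x00000ac1
[12+:8] opcode=72 & 0xff = 0x48; word=0x00048ac1
[20+:12] addr_hi=670 & 0xfff = 0x29e; word=0x29e48ac1
word = 0x29e48ac1 → little-endian bytes:
  [0]=0xc1  [1]=0x8a  [2]=0xe4  [3]=0x29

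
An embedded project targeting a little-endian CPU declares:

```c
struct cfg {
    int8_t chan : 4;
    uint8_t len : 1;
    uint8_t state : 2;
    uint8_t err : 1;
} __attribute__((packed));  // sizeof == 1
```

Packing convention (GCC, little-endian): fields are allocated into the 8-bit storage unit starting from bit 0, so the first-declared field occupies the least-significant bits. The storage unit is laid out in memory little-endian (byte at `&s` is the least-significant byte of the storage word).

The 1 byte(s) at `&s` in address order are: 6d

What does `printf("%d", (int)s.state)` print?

3

[0]=0x6d (little-endian) → word 0x6d
chan [0+:4] = (word>>0) & 0xf = 13
len [4+:1] = (word>>4) & 0x1 = 0
state [5+:2] = (word>>5) & 0x3 = 3  ←
err [7+:1] = (word>>7) & 0x1 = 0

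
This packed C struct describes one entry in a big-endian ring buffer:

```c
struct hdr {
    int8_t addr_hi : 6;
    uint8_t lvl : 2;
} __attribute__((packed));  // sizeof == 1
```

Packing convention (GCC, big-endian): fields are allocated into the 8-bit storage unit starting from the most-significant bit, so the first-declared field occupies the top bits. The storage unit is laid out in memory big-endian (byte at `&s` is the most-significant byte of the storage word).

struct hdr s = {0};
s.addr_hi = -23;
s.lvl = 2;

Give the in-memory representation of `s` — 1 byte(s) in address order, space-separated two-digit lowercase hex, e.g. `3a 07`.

addr_hi (6b) val=-23 bits=0x29 at bit 2: 0xa4
lvl (2b) val=2 bits=0x2 at bit 0: 0xa6
word = 0xa6 → big-endian bytes:
  [0]=0xa6

a6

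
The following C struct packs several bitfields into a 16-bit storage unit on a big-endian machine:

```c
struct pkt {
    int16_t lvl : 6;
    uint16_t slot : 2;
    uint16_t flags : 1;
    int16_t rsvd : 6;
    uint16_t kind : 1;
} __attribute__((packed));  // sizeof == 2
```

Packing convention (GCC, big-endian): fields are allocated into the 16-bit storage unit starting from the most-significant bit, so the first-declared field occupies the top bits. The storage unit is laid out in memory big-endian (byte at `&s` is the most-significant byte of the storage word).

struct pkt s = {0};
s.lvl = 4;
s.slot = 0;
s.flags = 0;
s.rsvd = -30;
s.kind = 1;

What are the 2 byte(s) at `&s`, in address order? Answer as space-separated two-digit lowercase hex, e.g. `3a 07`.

lvl:6 = 4 → 0x4 << 10 → word 0x1000
slot:2 = 0 → 0x0 << 8 → word 0x1000
flags:1 = 0 → 0x0 << 7 → word 0x1000
rsvd:6 = -30 → 0x22 << 1 → word 0x1044
kind:1 = 1 → 0x1 << 0 → word 0x1045
word = 0x1045 → big-endian bytes:
  [0]=0x10  [1]=0x45

10 45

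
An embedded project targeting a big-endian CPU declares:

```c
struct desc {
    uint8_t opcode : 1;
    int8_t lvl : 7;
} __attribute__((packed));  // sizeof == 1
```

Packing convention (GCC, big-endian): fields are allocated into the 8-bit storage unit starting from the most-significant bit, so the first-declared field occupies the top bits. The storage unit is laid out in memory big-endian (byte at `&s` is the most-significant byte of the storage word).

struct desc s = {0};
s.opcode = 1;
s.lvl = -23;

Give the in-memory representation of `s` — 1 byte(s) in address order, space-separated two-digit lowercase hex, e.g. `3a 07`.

opcode:1 = 1 → 0x1 << 7 → word 0x80
lvl:7 = -23 → 0x69 << 0 → word 0xe9
word = 0xe9 → big-endian bytes:
  [0]=0xe9

e9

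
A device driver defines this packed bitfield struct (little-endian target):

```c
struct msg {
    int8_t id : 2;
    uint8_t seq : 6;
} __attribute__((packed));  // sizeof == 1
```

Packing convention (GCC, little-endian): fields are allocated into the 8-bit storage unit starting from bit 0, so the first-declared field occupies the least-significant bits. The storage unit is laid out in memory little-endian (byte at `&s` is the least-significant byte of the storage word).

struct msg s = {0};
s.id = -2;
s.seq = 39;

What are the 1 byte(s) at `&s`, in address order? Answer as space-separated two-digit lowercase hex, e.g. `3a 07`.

9e

id (2b) val=-2 bits=0x2 at bit 0: 0x02
seq (6b) val=39 bits=0x27 at bit 2: 0x9e
word = 0x9e → little-endian bytes:
  [0]=0x9e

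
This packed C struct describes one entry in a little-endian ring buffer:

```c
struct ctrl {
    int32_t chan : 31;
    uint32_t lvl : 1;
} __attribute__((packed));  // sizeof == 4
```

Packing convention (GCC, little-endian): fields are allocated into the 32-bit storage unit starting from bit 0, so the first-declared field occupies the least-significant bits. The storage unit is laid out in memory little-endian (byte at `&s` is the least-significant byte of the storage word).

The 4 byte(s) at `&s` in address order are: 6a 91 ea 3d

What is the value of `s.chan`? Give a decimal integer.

1038782826

[0]=0x6a [1]=0x91 [2]=0xea [3]=0x3d (little-endian) → word 0x3dea916a
chan [0+:31] = (word>>0) & 0x7fffffff = 1038782826  ←
lvl [31+:1] = (word>>31) & 0x1 = 0
chan signed 31b, MSB=0: value = 1038782826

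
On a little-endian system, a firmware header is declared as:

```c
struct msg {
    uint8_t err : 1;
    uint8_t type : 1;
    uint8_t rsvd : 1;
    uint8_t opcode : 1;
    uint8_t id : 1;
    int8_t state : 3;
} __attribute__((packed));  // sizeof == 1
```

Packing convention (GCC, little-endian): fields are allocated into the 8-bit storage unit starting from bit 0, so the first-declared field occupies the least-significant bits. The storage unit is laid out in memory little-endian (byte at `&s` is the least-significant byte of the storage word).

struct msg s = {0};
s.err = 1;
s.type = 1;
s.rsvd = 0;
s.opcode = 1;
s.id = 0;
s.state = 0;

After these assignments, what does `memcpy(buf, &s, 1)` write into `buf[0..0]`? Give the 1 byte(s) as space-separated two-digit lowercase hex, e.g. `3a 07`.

[0+:1] err=1 & 0x1 = 0x1; word=0x01
[1+:1] type=1 & 0x1 = 0x1; word=0x03
[2+:1] rsvd=0 & 0x1 = 0x0; word=0x03
[3+:1] opcode=1 & 0x1 = 0x1; word=0x0b
[4+:1] id=0 & 0x1 = 0x0; word=0x0b
[5+:3] state=0 & 0x7 = 0x0; word=0x0b
word = 0x0b → little-endian bytes:
  [0]=0x0b

0b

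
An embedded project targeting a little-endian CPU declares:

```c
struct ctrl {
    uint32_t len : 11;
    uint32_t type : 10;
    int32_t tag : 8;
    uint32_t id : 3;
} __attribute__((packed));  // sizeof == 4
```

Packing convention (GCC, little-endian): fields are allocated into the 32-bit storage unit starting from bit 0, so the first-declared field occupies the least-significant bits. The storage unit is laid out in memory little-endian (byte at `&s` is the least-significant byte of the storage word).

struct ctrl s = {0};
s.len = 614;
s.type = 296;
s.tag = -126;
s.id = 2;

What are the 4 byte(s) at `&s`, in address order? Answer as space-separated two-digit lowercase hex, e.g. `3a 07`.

len:11 = 614 → 0x266 << 0 → word 0x00000266
type:10 = 296 → 0x128 << 11 → word 0x00094266
tag:8 = -126 → 0x82 << 21 → word 0x10494266
id:3 = 2 → 0x2 << 29 → word 0x50494266
word = 0x50494266 → little-endian bytes:
  [0]=0x66  [1]=0x42  [2]=0x49  [3]=0x50

66 42 49 50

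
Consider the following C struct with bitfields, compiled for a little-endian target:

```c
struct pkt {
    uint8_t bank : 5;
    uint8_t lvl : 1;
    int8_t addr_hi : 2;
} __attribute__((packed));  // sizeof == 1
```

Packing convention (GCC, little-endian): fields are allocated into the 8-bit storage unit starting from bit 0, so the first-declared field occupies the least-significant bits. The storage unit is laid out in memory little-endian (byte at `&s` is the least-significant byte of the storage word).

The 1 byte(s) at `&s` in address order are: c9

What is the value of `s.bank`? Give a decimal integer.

9

[0]=0xc9 (little-endian) → word 0xc9
bank:5 @ bit 0 → (0xc9>>0)&0x1f = 0x9  ←
lvl:1 @ bit 5 → (0xc9>>5)&0x1 = 0x0
addr_hi:2 @ bit 6 → (0xc9>>6)&0x3 = 0x3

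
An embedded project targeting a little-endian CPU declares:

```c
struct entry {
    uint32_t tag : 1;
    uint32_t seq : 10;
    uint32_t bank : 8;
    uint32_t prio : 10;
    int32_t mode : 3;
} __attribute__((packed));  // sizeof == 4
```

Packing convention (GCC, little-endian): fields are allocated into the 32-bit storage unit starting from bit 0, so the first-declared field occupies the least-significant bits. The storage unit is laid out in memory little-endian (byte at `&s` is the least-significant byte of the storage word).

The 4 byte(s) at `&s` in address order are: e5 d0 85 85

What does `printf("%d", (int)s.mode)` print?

-4

[0]=0xe5 [1]=0xd0 [2]=0x85 [3]=0x85 (little-endian) → word 0x8585d0e5
tag:1 @ bit 0 → (0x8585d0e5>>0)&0x1 = 0x1
seq:10 @ bit 1 → (0x8585d0e5>>1)&0x3ff = 0x72
bank:8 @ bit 11 → (0x8585d0e5>>11)&0xff = 0xba
prio:10 @ bit 19 → (0x8585d0e5>>19)&0x3ff = 0xb0
mode:3 @ bit 29 → (0x8585d0e5>>29)&0x7 = 0x4  ←
mode signed 3b, MSB=1: 4 - 8 = -4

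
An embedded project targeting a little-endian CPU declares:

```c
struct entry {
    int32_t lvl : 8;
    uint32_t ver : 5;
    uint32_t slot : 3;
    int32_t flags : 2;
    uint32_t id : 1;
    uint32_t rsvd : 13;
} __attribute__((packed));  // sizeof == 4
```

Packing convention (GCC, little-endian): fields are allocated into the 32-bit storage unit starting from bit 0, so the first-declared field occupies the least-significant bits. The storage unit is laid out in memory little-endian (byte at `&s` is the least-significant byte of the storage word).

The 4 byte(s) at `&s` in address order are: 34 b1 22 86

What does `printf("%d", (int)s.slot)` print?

[0]=0x34 [1]=0xb1 [2]=0x22 [3]=0x86 (little-endian) → word 0x8622b134
lvl:8 @ bit 0 → (0x8622b134>>0)&0xff = 0x34
ver:5 @ bit 8 → (0x8622b134>>8)&0x1f = 0x11
slot:3 @ bit 13 → (0x8622b134>>13)&0x7 = 0x5  ←
flags:2 @ bit 16 → (0x8622b134>>16)&0x3 = 0x2
id:1 @ bit 18 → (0x8622b134>>18)&0x1 = 0x0
rsvd:13 @ bit 19 → (0x8622b134>>19)&0x1fff = 0x10c4

5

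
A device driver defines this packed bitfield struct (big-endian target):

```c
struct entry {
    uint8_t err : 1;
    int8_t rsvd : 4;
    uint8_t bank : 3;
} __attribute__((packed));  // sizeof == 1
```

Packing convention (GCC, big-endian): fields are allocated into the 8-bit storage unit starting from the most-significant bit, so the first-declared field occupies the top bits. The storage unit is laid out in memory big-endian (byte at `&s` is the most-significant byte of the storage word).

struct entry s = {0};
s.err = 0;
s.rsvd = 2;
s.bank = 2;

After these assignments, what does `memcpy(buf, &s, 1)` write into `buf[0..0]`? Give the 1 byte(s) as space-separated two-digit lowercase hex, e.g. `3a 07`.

err:1 = 0 → 0x0 << 7 → word 0x00
rsvd:4 = 2 → 0x2 << 3 → word 0x10
bank:3 = 2 → 0x2 << 0 → word 0x12
word = 0x12 → big-endian bytes:
  [0]=0x12

12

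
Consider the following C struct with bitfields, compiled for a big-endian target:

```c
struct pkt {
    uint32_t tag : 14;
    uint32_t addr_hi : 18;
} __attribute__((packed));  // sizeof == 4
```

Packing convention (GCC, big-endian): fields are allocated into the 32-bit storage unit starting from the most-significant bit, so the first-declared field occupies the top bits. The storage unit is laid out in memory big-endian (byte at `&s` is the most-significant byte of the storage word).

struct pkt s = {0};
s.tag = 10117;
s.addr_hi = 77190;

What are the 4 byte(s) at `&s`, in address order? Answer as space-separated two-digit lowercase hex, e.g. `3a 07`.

9e 15 2d 86

tag:14 = 10117 → 0x2785 << 18 → word 0x9e140000
addr_hi:18 = 77190 → 0x12d86 << 0 → word 0x9e152d86
word = 0x9e152d86 → big-endian bytes:
  [0]=0x9e  [1]=0x15  [2]=0x2d  [3]=0x86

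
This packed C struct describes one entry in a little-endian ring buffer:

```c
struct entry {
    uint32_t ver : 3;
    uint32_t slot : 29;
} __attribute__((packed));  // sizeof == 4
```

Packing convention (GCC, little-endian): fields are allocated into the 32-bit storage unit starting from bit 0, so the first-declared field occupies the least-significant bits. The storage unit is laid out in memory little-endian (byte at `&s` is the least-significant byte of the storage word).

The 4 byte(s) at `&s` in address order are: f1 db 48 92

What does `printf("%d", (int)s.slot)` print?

[0]=0xf1 [1]=0xdb [2]=0x48 [3]=0x92 (little-endian) → word 0x9248dbf1
ver:3 @ bit 0 → (0x9248dbf1>>0)&0x7 = 0x1
slot:29 @ bit 3 → (0x9248dbf1>>3)&0x1fffffff = 0x12491b7e  ←

306781054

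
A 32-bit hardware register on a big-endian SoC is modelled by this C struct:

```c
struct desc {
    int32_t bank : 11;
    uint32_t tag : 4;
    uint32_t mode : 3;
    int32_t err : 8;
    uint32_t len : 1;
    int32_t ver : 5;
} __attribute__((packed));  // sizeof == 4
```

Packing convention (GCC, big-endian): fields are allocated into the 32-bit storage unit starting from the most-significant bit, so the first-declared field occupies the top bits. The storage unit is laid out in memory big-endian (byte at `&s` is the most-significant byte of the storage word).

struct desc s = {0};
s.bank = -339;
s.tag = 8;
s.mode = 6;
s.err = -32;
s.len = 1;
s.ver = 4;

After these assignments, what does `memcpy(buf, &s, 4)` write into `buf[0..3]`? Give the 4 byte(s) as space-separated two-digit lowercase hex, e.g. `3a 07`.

bank (11b) val=-339 bits=0x6ad at bit 21: 0xd5a00000
tag (4b) val=8 bits=0x8 at bit 17: 0xd5b00000
mode (3b) val=6 bits=0x6 at bit 14: 0xd5b18000
err (8b) val=-32 bits=0xe0 at bit 6: 0xd5b1b800
len (1b) val=1 bits=0x1 at bit 5: 0xd5b1b820
ver (5b) val=4 bits=0x4 at bit 0: 0xd5b1b824
word = 0xd5b1b824 → big-endian bytes:
  [0]=0xd5  [1]=0xb1  [2]=0xb8  [3]=0x24

d5 b1 b8 24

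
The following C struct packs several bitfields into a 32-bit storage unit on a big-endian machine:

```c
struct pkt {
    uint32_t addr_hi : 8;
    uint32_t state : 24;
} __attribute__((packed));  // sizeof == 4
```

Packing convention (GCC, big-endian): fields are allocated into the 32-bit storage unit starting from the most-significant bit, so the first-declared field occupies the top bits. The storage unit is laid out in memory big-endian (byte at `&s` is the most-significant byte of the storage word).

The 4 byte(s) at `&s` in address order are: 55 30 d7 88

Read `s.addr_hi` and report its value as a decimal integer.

[0]=0x55 [1]=0x30 [2]=0xd7 [3]=0x88 (big-endian) → word 0x5530d788
addr_hi [24+:8] = (word>>24) & 0xff = 85  ←
state [0+:24] = (word>>0) & 0xffffff = 3200904

85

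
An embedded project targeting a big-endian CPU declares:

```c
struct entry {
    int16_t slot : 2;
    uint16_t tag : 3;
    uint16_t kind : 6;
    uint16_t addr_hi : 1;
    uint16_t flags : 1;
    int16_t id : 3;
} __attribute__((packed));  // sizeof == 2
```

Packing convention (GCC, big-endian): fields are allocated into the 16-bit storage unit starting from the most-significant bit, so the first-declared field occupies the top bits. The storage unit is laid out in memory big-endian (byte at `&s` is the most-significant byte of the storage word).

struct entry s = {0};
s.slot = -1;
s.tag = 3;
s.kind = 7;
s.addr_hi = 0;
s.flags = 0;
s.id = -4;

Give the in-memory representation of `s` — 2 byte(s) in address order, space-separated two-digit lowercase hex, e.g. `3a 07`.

d8 e4

[14+:2] slot=-1 & 0x3 = 0x3; word=0xc000
[11+:3] tag=3 & 0x7 = 0x3; word=0xd800
[5+:6] kind=7 & 0x3f = 0x7; word=0xd8e0
[4+:1] addr_hi=0 & 0x1 = 0x0; word=0xd8e0
[3+:1] flags=0 & 0x1 = 0x0; word=0xd8e0
[0+:3] id=-4 & 0x7 = 0x4; word=0xd8e4
word = 0xd8e4 → big-endian bytes:
  [0]=0xd8  [1]=0xe4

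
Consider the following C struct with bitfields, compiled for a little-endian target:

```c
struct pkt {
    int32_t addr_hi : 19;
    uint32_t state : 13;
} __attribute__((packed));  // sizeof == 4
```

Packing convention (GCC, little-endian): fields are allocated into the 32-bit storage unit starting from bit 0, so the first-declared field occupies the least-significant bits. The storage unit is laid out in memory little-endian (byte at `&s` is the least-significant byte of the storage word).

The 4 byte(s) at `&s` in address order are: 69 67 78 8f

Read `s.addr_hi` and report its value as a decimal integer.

[0]=0x69 [1]=0x67 [2]=0x78 [3]=0x8f (little-endian) → word 0x8f786769
addr_hi [0+:19] = (word>>0) & 0x7ffff = 26473  ←
state [19+:13] = (word>>19) & 0x1fff = 4591
addr_hi signed 19b, MSB=0: value = 26473

26473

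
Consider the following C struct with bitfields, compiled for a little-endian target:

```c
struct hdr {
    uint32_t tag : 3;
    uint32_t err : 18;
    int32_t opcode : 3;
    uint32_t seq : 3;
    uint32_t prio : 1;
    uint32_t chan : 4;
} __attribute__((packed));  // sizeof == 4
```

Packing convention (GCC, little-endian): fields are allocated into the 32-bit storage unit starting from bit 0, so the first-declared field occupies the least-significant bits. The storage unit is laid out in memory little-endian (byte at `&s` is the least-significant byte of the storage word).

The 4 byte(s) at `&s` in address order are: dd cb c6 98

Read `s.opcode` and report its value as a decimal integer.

[0]=0xdd [1]=0xcb [2]=0xc6 [3]=0x98 (little-endian) → word 0x98c6cbdd
tag:3 @ bit 0 → (0x98c6cbdd>>0)&0x7 = 0x5
err:18 @ bit 3 → (0x98c6cbdd>>3)&0x3ffff = 0xd97b
opcode:3 @ bit 21 → (0x98c6cbdd>>21)&0x7 = 0x6  ←
seq:3 @ bit 24 → (0x98c6cbdd>>24)&0x7 = 0x0
prio:1 @ bit 27 → (0x98c6cbdd>>27)&0x1 = 0x1
chan:4 @ bit 28 → (0x98c6cbdd>>28)&0xf = 0x9
opcode signed 3b, MSB=1: 6 - 8 = -2

-2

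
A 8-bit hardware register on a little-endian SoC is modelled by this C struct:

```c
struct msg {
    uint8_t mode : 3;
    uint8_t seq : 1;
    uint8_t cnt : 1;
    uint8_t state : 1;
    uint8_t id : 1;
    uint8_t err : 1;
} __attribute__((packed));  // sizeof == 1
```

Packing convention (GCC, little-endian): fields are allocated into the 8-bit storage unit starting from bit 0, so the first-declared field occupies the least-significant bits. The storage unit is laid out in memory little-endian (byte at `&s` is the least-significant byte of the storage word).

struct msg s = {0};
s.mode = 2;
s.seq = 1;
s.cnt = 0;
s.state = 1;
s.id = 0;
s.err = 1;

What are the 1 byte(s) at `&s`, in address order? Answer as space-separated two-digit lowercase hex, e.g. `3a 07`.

[0+:3] mode=2 & 0x7 = 0x2; word=0x02
[3+:1] seq=1 & 0x1 = 0x1; word=0x0a
[4+:1] cnt=0 & 0x1 = 0x0; word=0x0a
[5+:1] state=1 & 0x1 = 0x1; word=0x2a
[6+:1] id=0 & 0x1 = 0x0; word=0x2a
[7+:1] err=1 & 0x1 = 0x1; word=0xaa
word = 0xaa → little-endian bytes:
  [0]=0xaa

aa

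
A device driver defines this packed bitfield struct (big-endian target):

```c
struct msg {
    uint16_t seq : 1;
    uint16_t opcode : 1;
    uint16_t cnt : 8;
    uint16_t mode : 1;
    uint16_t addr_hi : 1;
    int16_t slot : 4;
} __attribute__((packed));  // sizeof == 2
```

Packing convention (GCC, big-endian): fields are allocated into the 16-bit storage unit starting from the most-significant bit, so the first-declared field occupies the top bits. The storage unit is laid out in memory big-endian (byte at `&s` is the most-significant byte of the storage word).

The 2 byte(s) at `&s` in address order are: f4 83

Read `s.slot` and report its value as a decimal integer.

[0]=0xf4 [1]=0x83 (big-endian) → word 0xf483
seq [15+:1] = (word>>15) & 0x1 = 1
opcode [14+:1] = (word>>14) & 0x1 = 1
cnt [6+:8] = (word>>6) & 0xff = 210
mode [5+:1] = (word>>5) & 0x1 = 0
addr_hi [4+:1] = (word>>4) & 0x1 = 0
slot [0+:4] = (word>>0) & 0xf = 3  ←
slot signed 4b, MSB=0: value = 3

3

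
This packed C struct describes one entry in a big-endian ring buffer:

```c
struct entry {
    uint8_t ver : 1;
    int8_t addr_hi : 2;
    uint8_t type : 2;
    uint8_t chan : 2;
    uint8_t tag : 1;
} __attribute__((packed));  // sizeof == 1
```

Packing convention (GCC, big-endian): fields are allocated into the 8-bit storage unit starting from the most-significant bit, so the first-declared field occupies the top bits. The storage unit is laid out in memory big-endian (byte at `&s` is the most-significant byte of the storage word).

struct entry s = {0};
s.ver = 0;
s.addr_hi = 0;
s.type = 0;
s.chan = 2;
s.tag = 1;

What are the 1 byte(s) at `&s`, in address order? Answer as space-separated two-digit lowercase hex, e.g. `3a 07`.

05

ver (1b) val=0 bits=0x0 at bit 7: 0x00
addr_hi (2b) val=0 bits=0x0 at bit 5: 0x00
type (2b) val=0 bits=0x0 at bit 3: 0x00
chan (2b) val=2 bits=0x2 at bit 1: 0x04
tag (1b) val=1 bits=0x1 at bit 0: 0x05
word = 0x05 → big-endian bytes:
  [0]=0x05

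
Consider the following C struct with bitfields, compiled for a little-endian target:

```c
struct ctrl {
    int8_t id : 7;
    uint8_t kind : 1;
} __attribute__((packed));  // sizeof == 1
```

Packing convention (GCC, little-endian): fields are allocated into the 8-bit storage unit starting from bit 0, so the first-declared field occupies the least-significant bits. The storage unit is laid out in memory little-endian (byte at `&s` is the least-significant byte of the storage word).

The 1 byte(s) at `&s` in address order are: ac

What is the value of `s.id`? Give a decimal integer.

44

[0]=0xac (little-endian) → word 0xac
id:7 @ bit 0 → (0xac>>0)&0x7f = 0x2c  ←
kind:1 @ bit 7 → (0xac>>7)&0x1 = 0x1
id signed 7b, MSB=0: value = 44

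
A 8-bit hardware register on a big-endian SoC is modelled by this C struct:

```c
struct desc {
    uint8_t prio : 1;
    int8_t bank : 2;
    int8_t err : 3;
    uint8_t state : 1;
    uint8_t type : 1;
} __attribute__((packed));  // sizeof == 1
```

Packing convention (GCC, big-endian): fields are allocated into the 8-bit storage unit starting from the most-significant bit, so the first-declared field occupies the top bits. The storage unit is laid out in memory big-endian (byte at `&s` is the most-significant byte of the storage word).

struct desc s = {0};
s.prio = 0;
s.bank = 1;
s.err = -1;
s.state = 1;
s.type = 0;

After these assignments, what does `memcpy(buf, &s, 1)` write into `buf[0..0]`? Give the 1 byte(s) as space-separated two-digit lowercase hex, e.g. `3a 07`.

prio (1b) val=0 bits=0x0 at bit 7: 0x00
bank (2b) val=1 bits=0x1 at bit 5: 0x20
err (3b) val=-1 bits=0x7 at bit 2: 0x3c
state (1b) val=1 bits=0x1 at bit 1: 0x3e
type (1b) val=0 bits=0x0 at bit 0: 0x3e
word = 0x3e → big-endian bytes:
  [0]=0x3e

3e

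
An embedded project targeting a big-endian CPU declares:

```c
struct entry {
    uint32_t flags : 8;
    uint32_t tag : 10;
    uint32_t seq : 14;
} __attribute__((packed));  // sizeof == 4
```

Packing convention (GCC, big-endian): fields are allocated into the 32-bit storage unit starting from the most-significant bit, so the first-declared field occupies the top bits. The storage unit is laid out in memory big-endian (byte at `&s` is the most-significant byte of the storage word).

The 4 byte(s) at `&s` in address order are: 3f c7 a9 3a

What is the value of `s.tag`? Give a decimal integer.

[0]=0x3f [1]=0xc7 [2]=0xa9 [3]=0x3a (big-endian) → word 0x3fc7a93a
flags [24+:8] = (word>>24) & 0xff = 63
tag [14+:10] = (word>>14) & 0x3ff = 798  ←
seq [0+:14] = (word>>0) & 0x3fff = 10554

798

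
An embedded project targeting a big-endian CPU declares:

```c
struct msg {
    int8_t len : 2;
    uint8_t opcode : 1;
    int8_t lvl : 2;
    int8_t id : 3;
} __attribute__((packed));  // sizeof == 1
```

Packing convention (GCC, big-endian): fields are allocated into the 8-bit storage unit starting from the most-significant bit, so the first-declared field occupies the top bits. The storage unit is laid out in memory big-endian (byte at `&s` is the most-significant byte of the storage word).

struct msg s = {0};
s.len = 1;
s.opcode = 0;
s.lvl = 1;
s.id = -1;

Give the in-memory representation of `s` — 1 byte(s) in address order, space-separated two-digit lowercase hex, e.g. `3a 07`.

len (2b) val=1 bits=0x1 at bit 6: 0x40
opcode (1b) val=0 bits=0x0 at bit 5: 0x40
lvl (2b) val=1 bits=0x1 at bit 3: 0x48
id (3b) val=-1 bits=0x7 at bit 0: 0x4f
word = 0x4f → big-endian bytes:
  [0]=0x4f

4f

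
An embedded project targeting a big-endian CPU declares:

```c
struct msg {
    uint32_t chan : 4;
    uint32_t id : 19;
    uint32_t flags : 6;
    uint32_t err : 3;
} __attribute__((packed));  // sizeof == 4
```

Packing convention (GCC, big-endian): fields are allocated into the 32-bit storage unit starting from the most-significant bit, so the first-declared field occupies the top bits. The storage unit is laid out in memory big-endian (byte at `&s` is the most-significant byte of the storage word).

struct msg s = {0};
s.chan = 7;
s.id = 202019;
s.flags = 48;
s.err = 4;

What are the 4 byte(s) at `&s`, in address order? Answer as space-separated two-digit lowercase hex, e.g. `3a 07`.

chan:4 = 7 → 0x7 << 28 → word 0x70000000
id:19 = 202019 → 0x31523 << 9 → word 0x762a4600
flags:6 = 48 → 0x30 << 3 → word 0x762a4780
err:3 = 4 → 0x4 << 0 → word 0x762a4784
word = 0x762a4784 → big-endian bytes:
  [0]=0x76  [1]=0x2a  [2]=0x47  [3]=0x84

76 2a 47 84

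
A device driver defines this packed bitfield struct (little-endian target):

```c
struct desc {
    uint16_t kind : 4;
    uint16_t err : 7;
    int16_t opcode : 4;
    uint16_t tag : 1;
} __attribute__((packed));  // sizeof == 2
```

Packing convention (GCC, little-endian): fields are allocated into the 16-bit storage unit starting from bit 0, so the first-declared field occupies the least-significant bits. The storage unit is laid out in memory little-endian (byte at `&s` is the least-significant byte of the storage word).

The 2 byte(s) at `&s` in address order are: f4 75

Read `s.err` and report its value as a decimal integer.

95

[0]=0xf4 [1]=0x75 (little-endian) → word 0x75f4
kind [0+:4] = (word>>0) & 0xf = 4
err [4+:7] = (word>>4) & 0x7f = 95  ←
opcode [11+:4] = (word>>11) & 0xf = 14
tag [15+:1] = (word>>15) & 0x1 = 0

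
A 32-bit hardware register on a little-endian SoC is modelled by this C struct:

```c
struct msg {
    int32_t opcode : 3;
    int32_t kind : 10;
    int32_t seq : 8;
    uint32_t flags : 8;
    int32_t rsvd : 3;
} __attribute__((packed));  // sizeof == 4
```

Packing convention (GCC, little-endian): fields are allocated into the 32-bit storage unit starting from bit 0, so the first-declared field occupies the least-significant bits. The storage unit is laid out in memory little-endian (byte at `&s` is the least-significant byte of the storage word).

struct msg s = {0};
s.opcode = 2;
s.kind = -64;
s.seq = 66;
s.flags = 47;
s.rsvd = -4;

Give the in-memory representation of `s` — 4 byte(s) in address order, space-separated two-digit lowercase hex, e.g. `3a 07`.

opcode:3 = 2 → 0x2 << 0 → word 0x00000002
kind:10 = -64 → 0x3c0 << 3 → word 0x00001e02
seq:8 = 66 → 0x42 << 13 → word 0x00085e02
flags:8 = 47 → 0x2f << 21 → word 0x05e85e02
rsvd:3 = -4 → 0x4 << 29 → word 0x85e85e02
word = 0x85e85e02 → little-endian bytes:
  [0]=0x02  [1]=0x5e  [2]=0xe8  [3]=0x85

02 5e e8 85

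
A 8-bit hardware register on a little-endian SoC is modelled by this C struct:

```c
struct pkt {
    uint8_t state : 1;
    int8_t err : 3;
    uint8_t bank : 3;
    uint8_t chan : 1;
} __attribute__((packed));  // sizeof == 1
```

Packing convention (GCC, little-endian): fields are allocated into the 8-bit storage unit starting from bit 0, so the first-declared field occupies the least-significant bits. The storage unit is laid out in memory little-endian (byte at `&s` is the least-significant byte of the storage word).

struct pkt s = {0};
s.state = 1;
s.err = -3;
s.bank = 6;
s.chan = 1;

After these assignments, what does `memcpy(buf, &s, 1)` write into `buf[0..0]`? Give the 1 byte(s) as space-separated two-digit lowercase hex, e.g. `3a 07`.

eb

state:1 = 1 → 0x1 << 0 → word 0x01
err:3 = -3 → 0x5 << 1 → word 0x0b
bank:3 = 6 → 0x6 << 4 → word 0x6b
chan:1 = 1 → 0x1 << 7 → word 0xeb
word = 0xeb → little-endian bytes:
  [0]=0xeb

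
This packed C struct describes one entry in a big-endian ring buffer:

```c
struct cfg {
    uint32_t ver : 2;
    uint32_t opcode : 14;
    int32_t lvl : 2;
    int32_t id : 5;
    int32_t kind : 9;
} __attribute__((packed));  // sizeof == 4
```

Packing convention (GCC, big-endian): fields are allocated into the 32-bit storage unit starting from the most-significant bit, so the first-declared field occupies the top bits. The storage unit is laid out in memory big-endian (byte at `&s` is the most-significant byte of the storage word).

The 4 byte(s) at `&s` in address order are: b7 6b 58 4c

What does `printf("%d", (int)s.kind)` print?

[0]=0xb7 [1]=0x6b [2]=0x58 [3]=0x4c (big-endian) → word 0xb76b584c
ver:2 @ bit 30 → (0xb76b584c>>30)&0x3 = 0x2
opcode:14 @ bit 16 → (0xb76b584c>>16)&0x3fff = 0x376b
lvl:2 @ bit 14 → (0xb76b584c>>14)&0x3 = 0x1
id:5 @ bit 9 → (0xb76b584c>>9)&0x1f = 0xc
kind:9 @ bit 0 → (0xb76b584c>>0)&0x1ff = 0x4c  ←
kind signed 9b, MSB=0: value = 76

76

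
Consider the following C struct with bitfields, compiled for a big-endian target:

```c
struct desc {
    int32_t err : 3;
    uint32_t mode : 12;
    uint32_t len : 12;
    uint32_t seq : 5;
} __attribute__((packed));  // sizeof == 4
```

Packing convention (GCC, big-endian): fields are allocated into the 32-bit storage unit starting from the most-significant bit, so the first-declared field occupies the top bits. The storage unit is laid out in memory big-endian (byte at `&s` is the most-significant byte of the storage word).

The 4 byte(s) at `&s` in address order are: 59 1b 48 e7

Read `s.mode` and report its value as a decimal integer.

3213

[0]=0x59 [1]=0x1b [2]=0x48 [3]=0xe7 (big-endian) → word 0x591b48e7
err [29+:3] = (word>>29) & 0x7 = 2
mode [17+:12] = (word>>17) & 0xfff = 3213  ←
len [5+:12] = (word>>5) & 0xfff = 2631
seq [0+:5] = (word>>0) & 0x1f = 7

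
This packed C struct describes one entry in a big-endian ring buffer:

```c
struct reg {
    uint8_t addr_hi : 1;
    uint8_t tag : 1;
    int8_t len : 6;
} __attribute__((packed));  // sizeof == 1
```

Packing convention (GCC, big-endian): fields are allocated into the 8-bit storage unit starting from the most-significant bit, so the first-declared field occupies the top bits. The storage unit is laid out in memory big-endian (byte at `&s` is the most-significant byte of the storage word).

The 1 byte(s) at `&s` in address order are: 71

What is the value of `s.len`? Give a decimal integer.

-15

[0]=0x71 (big-endian) → word 0x71
addr_hi [7+:1] = (word>>7) & 0x1 = 0
tag [6+:1] = (word>>6) & 0x1 = 1
len [0+:6] = (word>>0) & 0x3f = 49  ←
len signed 6b, MSB=1: 49 - 64 = -15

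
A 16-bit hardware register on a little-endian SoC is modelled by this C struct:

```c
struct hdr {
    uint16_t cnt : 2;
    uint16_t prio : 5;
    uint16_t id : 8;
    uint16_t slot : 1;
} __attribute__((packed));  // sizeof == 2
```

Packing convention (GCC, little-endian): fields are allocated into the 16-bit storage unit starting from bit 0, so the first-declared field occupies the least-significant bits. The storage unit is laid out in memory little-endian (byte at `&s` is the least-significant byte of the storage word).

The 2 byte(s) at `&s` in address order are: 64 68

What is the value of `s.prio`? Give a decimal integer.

25

[0]=0x64 [1]=0x68 (little-endian) → word 0x6864
cnt:2 @ bit 0 → (0x6864>>0)&0x3 = 0x0
prio:5 @ bit 2 → (0x6864>>2)&0x1f = 0x19  ←
id:8 @ bit 7 → (0x6864>>7)&0xff = 0xd0
slot:1 @ bit 15 → (0x6864>>15)&0x1 = 0x0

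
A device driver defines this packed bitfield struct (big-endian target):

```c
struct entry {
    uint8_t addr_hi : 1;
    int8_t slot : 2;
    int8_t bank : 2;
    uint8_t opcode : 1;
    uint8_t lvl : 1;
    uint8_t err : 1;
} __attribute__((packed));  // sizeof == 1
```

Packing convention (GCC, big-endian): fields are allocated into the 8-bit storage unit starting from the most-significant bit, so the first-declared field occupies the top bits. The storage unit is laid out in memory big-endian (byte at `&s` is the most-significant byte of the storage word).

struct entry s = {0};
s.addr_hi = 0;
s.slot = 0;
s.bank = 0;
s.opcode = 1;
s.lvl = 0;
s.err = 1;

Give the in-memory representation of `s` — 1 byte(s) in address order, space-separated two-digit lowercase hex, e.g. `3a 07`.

addr_hi:1 = 0 → 0x0 << 7 → word 0x00
slot:2 = 0 → 0x0 << 5 → word 0x00
bank:2 = 0 → 0x0 << 3 → word 0x00
opcode:1 = 1 → 0x1 << 2 → word 0x04
lvl:1 = 0 → 0x0 << 1 → word 0x04
err:1 = 1 → 0x1 << 0 → word 0x05
word = 0x05 → big-endian bytes:
  [0]=0x05

05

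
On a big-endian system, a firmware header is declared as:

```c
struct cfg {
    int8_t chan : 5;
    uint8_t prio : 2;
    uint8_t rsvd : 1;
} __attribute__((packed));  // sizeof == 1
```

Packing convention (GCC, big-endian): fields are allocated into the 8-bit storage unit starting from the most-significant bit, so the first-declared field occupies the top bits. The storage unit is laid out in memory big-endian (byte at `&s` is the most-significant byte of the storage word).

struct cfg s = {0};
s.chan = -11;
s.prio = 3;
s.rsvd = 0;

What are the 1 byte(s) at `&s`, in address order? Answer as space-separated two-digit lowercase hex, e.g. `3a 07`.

[3+:5] chan=-11 & 0x1f = 0x15; word=0xa8
[1+:2] prio=3 & 0x3 = 0x3; word=0xae
[0+:1] rsvd=0 & 0x1 = 0x0; word=0xae
word = 0xae → big-endian bytes:
  [0]=0xae

ae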